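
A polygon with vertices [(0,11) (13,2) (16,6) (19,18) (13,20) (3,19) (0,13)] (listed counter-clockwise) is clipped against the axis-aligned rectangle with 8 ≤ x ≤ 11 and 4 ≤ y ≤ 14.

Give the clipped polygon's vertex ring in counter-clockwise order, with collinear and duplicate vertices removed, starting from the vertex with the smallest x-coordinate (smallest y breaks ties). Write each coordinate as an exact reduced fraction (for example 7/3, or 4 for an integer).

Clipped polygon: [(8,71/13) (91/9,4) (11,4) (11,14) (8,14)]

1. After x ≥ 8: [(8,71/13) (13,2) (16,6) (19,18) (13,20) (8,39/2)]
2. After x ≤ 11: [(8,71/13) (11,44/13) (11,99/5) (8,39/2)]
3. After y ≥ 4: [(8,71/13) (91/9,4) (11,4) (11,99/5) (8,39/2)]
4. After y ≤ 14: [(8,14) (8,71/13) (91/9,4) (11,4) (11,14)]
5. Canonical ring: [(8,71/13) (91/9,4) (11,4) (11,14) (8,14)]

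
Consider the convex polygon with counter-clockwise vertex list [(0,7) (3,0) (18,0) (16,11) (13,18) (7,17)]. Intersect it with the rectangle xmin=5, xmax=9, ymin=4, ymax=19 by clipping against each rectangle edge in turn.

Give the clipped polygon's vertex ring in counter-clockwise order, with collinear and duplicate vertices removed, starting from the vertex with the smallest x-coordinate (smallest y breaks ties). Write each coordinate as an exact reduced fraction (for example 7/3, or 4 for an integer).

1. After x ≥ 5: [(5,99/7) (5,0) (18,0) (16,11) (13,18) (7,17)]
2. After x ≤ 9: [(5,99/7) (5,0) (9,0) (9,52/3) (7,17)]
3. After y ≥ 4: [(5,99/7) (5,4) (9,4) (9,52/3) (7,17)]
4. After y ≤ 19: [(5,99/7) (5,4) (9,4) (9,52/3) (7,17)]
5. Canonical ring: [(5,4) (9,4) (9,52/3) (7,17) (5,99/7)]

Clipped polygon: [(5,4) (9,4) (9,52/3) (7,17) (5,99/7)]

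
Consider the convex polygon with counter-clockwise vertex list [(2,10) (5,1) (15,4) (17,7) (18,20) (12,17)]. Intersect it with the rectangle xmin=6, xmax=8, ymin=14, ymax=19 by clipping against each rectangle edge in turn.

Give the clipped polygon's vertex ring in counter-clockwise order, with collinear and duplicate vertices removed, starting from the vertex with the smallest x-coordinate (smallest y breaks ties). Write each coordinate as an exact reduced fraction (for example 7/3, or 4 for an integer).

Clipped polygon: [(54/7,14) (8,14) (8,71/5)]

1. After x ≥ 6: [(6,64/5) (6,13/10) (15,4) (17,7) (18,20) (12,17)]
2. After x ≤ 8: [(8,71/5) (6,64/5) (6,13/10) (8,19/10)]
3. After y ≥ 14: [(8,14) (8,71/5) (54/7,14)]
4. After y ≤ 19: [(8,14) (8,71/5) (54/7,14)]
5. Canonical ring: [(54/7,14) (8,14) (8,71/5)]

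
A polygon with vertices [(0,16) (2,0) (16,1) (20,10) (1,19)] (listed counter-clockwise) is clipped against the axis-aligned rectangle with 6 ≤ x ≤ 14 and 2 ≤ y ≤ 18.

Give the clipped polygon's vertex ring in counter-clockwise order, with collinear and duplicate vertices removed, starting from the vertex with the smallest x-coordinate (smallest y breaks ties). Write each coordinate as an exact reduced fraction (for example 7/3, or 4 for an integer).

Clipped polygon: [(6,2) (14,2) (14,244/19) (6,316/19)]

1. After x ≥ 6: [(6,2/7) (16,1) (20,10) (6,316/19)]
2. After x ≤ 14: [(6,2/7) (14,6/7) (14,244/19) (6,316/19)]
3. After y ≥ 2: [(6,2) (14,2) (14,244/19) (6,316/19)]
4. After y ≤ 18: [(6,2) (14,2) (14,244/19) (6,316/19)]
5. Canonical ring: [(6,2) (14,2) (14,244/19) (6,316/19)]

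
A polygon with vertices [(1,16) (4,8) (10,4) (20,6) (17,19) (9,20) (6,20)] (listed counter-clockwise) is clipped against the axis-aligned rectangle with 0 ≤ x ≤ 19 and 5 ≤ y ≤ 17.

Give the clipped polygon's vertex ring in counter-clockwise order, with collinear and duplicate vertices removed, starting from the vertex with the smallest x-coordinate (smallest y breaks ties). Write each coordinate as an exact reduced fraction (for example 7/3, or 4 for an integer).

1. After x ≥ 0: [(1,16) (4,8) (10,4) (20,6) (17,19) (9,20) (6,20)]
2. After x ≤ 19: [(1,16) (4,8) (10,4) (19,29/5) (19,31/3) (17,19) (9,20) (6,20)]
3. After y ≥ 5: [(1,16) (4,8) (17/2,5) (15,5) (19,29/5) (19,31/3) (17,19) (9,20) (6,20)]
4. After y ≤ 17: [(9/4,17) (1,16) (4,8) (17/2,5) (15,5) (19,29/5) (19,31/3) (227/13,17)]
5. Canonical ring: [(1,16) (4,8) (17/2,5) (15,5) (19,29/5) (19,31/3) (227/13,17) (9/4,17)]

Clipped polygon: [(1,16) (4,8) (17/2,5) (15,5) (19,29/5) (19,31/3) (227/13,17) (9/4,17)]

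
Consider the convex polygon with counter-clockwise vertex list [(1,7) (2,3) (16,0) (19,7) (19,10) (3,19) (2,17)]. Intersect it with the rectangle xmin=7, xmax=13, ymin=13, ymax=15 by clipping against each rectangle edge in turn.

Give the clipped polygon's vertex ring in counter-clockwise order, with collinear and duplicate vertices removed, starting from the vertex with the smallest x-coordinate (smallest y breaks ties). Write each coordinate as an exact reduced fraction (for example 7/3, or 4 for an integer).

1. After x ≥ 7: [(7,27/14) (16,0) (19,7) (19,10) (7,67/4)]
2. After x ≤ 13: [(7,27/14) (13,9/14) (13,107/8) (7,67/4)]
3. After y ≥ 13: [(7,13) (13,13) (13,107/8) (7,67/4)]
4. After y ≤ 15: [(7,15) (7,13) (13,13) (13,107/8) (91/9,15)]
5. Canonical ring: [(7,13) (13,13) (13,107/8) (91/9,15) (7,15)]

Clipped polygon: [(7,13) (13,13) (13,107/8) (91/9,15) (7,15)]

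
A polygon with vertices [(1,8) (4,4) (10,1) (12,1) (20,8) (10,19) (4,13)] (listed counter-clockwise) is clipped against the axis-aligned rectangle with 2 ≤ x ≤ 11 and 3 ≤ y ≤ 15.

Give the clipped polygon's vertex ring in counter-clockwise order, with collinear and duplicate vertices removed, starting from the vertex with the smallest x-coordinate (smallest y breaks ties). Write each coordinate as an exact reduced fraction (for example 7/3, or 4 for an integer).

Clipped polygon: [(2,20/3) (4,4) (6,3) (11,3) (11,15) (6,15) (4,13) (2,29/3)]

1. After x ≥ 2: [(2,29/3) (2,20/3) (4,4) (10,1) (12,1) (20,8) (10,19) (4,13)]
2. After x ≤ 11: [(2,29/3) (2,20/3) (4,4) (10,1) (11,1) (11,179/10) (10,19) (4,13)]
3. After y ≥ 3: [(2,29/3) (2,20/3) (4,4) (6,3) (11,3) (11,179/10) (10,19) (4,13)]
4. After y ≤ 15: [(2,29/3) (2,20/3) (4,4) (6,3) (11,3) (11,15) (6,15) (4,13)]
5. Canonical ring: [(2,20/3) (4,4) (6,3) (11,3) (11,15) (6,15) (4,13) (2,29/3)]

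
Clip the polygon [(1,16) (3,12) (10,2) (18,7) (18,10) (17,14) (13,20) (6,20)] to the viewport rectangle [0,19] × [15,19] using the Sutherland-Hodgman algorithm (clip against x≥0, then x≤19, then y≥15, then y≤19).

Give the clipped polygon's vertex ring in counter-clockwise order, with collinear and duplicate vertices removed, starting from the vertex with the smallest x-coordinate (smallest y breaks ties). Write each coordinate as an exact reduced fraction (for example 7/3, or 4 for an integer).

1. After x ≥ 0: [(1,16) (3,12) (10,2) (18,7) (18,10) (17,14) (13,20) (6,20)]
2. After x ≤ 19: [(1,16) (3,12) (10,2) (18,7) (18,10) (17,14) (13,20) (6,20)]
3. After y ≥ 15: [(1,16) (3/2,15) (49/3,15) (13,20) (6,20)]
4. After y ≤ 19: [(19/4,19) (1,16) (3/2,15) (49/3,15) (41/3,19)]
5. Canonical ring: [(1,16) (3/2,15) (49/3,15) (41/3,19) (19/4,19)]

Clipped polygon: [(1,16) (3/2,15) (49/3,15) (41/3,19) (19/4,19)]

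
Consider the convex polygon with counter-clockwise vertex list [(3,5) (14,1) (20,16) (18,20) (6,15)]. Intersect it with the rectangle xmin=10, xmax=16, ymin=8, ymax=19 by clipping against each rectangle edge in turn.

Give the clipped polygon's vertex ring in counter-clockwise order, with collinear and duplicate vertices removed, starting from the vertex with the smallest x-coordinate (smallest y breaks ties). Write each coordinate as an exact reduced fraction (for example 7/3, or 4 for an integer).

1. After x ≥ 10: [(10,27/11) (14,1) (20,16) (18,20) (10,50/3)]
2. After x ≤ 16: [(10,27/11) (14,1) (16,6) (16,115/6) (10,50/3)]
3. After y ≥ 8: [(10,8) (16,8) (16,115/6) (10,50/3)]
4. After y ≤ 19: [(10,8) (16,8) (16,19) (78/5,19) (10,50/3)]
5. Canonical ring: [(10,8) (16,8) (16,19) (78/5,19) (10,50/3)]

Clipped polygon: [(10,8) (16,8) (16,19) (78/5,19) (10,50/3)]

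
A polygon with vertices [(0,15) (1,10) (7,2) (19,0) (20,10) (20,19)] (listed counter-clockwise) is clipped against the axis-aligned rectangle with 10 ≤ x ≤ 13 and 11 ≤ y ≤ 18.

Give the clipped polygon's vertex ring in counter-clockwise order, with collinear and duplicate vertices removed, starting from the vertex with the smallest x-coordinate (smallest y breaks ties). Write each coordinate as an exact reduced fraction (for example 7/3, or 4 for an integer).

1. After x ≥ 10: [(10,17) (10,3/2) (19,0) (20,10) (20,19)]
2. After x ≤ 13: [(13,88/5) (10,17) (10,3/2) (13,1)]
3. After y ≥ 11: [(13,11) (13,88/5) (10,17) (10,11)]
4. After y ≤ 18: [(13,11) (13,88/5) (10,17) (10,11)]
5. Canonical ring: [(10,11) (13,11) (13,88/5) (10,17)]

Clipped polygon: [(10,11) (13,11) (13,88/5) (10,17)]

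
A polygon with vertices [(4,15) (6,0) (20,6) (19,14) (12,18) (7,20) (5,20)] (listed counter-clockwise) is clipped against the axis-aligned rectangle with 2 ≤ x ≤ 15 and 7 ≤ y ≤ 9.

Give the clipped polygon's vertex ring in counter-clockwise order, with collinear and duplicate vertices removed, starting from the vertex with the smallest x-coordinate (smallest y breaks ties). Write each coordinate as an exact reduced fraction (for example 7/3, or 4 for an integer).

Clipped polygon: [(24/5,9) (76/15,7) (15,7) (15,9)]

1. After x ≥ 2: [(4,15) (6,0) (20,6) (19,14) (12,18) (7,20) (5,20)]
2. After x ≤ 15: [(4,15) (6,0) (15,27/7) (15,114/7) (12,18) (7,20) (5,20)]
3. After y ≥ 7: [(4,15) (76/15,7) (15,7) (15,114/7) (12,18) (7,20) (5,20)]
4. After y ≤ 9: [(24/5,9) (76/15,7) (15,7) (15,9)]
5. Canonical ring: [(24/5,9) (76/15,7) (15,7) (15,9)]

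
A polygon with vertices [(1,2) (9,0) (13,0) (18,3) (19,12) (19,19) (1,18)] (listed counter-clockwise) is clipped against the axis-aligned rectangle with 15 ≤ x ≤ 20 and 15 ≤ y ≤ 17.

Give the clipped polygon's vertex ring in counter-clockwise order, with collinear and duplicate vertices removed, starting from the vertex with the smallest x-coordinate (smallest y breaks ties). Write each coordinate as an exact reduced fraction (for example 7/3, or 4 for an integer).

Clipped polygon: [(15,15) (19,15) (19,17) (15,17)]

1. After x ≥ 15: [(15,6/5) (18,3) (19,12) (19,19) (15,169/9)]
2. After x ≤ 20: [(15,6/5) (18,3) (19,12) (19,19) (15,169/9)]
3. After y ≥ 15: [(15,15) (19,15) (19,19) (15,169/9)]
4. After y ≤ 17: [(15,17) (15,15) (19,15) (19,17)]
5. Canonical ring: [(15,15) (19,15) (19,17) (15,17)]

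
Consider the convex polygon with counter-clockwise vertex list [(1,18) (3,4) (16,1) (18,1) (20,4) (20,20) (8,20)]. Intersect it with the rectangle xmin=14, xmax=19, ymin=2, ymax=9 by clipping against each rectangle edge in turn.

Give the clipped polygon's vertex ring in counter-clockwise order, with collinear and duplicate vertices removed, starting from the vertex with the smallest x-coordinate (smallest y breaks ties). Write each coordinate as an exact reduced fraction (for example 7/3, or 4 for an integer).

Clipped polygon: [(14,2) (56/3,2) (19,5/2) (19,9) (14,9)]

1. After x ≥ 14: [(14,19/13) (16,1) (18,1) (20,4) (20,20) (14,20)]
2. After x ≤ 19: [(14,19/13) (16,1) (18,1) (19,5/2) (19,20) (14,20)]
3. After y ≥ 2: [(14,2) (56/3,2) (19,5/2) (19,20) (14,20)]
4. After y ≤ 9: [(14,9) (14,2) (56/3,2) (19,5/2) (19,9)]
5. Canonical ring: [(14,2) (56/3,2) (19,5/2) (19,9) (14,9)]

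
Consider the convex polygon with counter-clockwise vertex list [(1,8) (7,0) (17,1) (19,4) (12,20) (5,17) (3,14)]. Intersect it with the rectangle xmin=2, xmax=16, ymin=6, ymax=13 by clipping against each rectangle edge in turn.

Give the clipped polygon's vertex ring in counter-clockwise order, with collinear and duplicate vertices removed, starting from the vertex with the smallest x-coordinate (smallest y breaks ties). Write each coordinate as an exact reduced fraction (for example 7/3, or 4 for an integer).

1. After x ≥ 2: [(2,11) (2,20/3) (7,0) (17,1) (19,4) (12,20) (5,17) (3,14)]
2. After x ≤ 16: [(2,11) (2,20/3) (7,0) (16,9/10) (16,76/7) (12,20) (5,17) (3,14)]
3. After y ≥ 6: [(2,11) (2,20/3) (5/2,6) (16,6) (16,76/7) (12,20) (5,17) (3,14)]
4. After y ≤ 13: [(8/3,13) (2,11) (2,20/3) (5/2,6) (16,6) (16,76/7) (241/16,13)]
5. Canonical ring: [(2,20/3) (5/2,6) (16,6) (16,76/7) (241/16,13) (8/3,13) (2,11)]

Clipped polygon: [(2,20/3) (5/2,6) (16,6) (16,76/7) (241/16,13) (8/3,13) (2,11)]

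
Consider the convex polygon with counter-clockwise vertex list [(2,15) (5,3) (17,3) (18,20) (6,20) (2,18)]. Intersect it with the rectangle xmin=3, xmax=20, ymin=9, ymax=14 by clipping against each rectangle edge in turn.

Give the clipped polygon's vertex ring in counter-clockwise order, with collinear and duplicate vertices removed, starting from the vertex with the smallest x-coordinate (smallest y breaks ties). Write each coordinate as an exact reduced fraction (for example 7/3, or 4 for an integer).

1. After x ≥ 3: [(3,11) (5,3) (17,3) (18,20) (6,20) (3,37/2)]
2. After x ≤ 20: [(3,11) (5,3) (17,3) (18,20) (6,20) (3,37/2)]
3. After y ≥ 9: [(3,11) (7/2,9) (295/17,9) (18,20) (6,20) (3,37/2)]
4. After y ≤ 14: [(3,14) (3,11) (7/2,9) (295/17,9) (300/17,14)]
5. Canonical ring: [(3,11) (7/2,9) (295/17,9) (300/17,14) (3,14)]

Clipped polygon: [(3,11) (7/2,9) (295/17,9) (300/17,14) (3,14)]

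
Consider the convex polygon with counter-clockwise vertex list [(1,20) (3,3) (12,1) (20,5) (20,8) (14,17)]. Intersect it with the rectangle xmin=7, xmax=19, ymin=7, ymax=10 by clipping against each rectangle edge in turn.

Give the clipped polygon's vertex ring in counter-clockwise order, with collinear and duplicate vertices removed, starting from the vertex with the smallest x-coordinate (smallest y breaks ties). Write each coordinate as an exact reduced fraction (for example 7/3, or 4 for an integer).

1. After x ≥ 7: [(7,242/13) (7,19/9) (12,1) (20,5) (20,8) (14,17)]
2. After x ≤ 19: [(7,242/13) (7,19/9) (12,1) (19,9/2) (19,19/2) (14,17)]
3. After y ≥ 7: [(7,242/13) (7,7) (19,7) (19,19/2) (14,17)]
4. After y ≤ 10: [(7,10) (7,7) (19,7) (19,19/2) (56/3,10)]
5. Canonical ring: [(7,7) (19,7) (19,19/2) (56/3,10) (7,10)]

Clipped polygon: [(7,7) (19,7) (19,19/2) (56/3,10) (7,10)]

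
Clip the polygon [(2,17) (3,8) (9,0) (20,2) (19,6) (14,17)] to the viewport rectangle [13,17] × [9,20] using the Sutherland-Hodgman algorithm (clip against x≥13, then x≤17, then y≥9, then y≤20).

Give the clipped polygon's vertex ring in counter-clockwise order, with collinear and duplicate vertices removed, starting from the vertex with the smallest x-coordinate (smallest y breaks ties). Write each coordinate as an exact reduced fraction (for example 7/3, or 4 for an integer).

1. After x ≥ 13: [(13,17) (13,8/11) (20,2) (19,6) (14,17)]
2. After x ≤ 17: [(13,17) (13,8/11) (17,16/11) (17,52/5) (14,17)]
3. After y ≥ 9: [(13,17) (13,9) (17,9) (17,52/5) (14,17)]
4. After y ≤ 20: [(13,17) (13,9) (17,9) (17,52/5) (14,17)]
5. Canonical ring: [(13,9) (17,9) (17,52/5) (14,17) (13,17)]

Clipped polygon: [(13,9) (17,9) (17,52/5) (14,17) (13,17)]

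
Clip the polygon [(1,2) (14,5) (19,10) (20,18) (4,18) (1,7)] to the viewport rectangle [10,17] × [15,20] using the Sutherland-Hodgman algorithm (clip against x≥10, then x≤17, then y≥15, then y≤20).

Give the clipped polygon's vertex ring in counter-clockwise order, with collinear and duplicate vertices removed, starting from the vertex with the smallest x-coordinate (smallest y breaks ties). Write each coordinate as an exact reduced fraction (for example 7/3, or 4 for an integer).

1. After x ≥ 10: [(10,53/13) (14,5) (19,10) (20,18) (10,18)]
2. After x ≤ 17: [(10,53/13) (14,5) (17,8) (17,18) (10,18)]
3. After y ≥ 15: [(10,15) (17,15) (17,18) (10,18)]
4. After y ≤ 20: [(10,15) (17,15) (17,18) (10,18)]
5. Canonical ring: [(10,15) (17,15) (17,18) (10,18)]

Clipped polygon: [(10,15) (17,15) (17,18) (10,18)]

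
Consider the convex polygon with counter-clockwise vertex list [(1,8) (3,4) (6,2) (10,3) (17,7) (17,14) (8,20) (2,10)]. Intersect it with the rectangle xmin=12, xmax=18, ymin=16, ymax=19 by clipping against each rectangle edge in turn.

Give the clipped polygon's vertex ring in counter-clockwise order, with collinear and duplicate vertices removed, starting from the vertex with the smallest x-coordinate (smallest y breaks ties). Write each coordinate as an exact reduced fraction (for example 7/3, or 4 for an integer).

1. After x ≥ 12: [(12,29/7) (17,7) (17,14) (12,52/3)]
2. After x ≤ 18: [(12,29/7) (17,7) (17,14) (12,52/3)]
3. After y ≥ 16: [(12,16) (14,16) (12,52/3)]
4. After y ≤ 19: [(12,16) (14,16) (12,52/3)]
5. Canonical ring: [(12,16) (14,16) (12,52/3)]

Clipped polygon: [(12,16) (14,16) (12,52/3)]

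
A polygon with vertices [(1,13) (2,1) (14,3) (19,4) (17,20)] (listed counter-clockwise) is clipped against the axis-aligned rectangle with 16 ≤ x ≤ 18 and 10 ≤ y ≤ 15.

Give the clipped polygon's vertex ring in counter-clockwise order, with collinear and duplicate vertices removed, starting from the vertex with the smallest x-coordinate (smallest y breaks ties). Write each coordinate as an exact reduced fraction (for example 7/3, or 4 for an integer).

1. After x ≥ 16: [(16,313/16) (16,17/5) (19,4) (17,20)]
2. After x ≤ 18: [(16,313/16) (16,17/5) (18,19/5) (18,12) (17,20)]
3. After y ≥ 10: [(16,313/16) (16,10) (18,10) (18,12) (17,20)]
4. After y ≤ 15: [(16,15) (16,10) (18,10) (18,12) (141/8,15)]
5. Canonical ring: [(16,10) (18,10) (18,12) (141/8,15) (16,15)]

Clipped polygon: [(16,10) (18,10) (18,12) (141/8,15) (16,15)]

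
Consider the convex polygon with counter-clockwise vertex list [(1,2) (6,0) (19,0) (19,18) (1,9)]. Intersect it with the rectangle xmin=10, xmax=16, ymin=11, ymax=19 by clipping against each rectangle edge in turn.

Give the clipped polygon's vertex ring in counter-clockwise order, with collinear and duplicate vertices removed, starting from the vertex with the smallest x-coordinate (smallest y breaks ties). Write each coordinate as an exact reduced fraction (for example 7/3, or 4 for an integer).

1. After x ≥ 10: [(10,0) (19,0) (19,18) (10,27/2)]
2. After x ≤ 16: [(10,0) (16,0) (16,33/2) (10,27/2)]
3. After y ≥ 11: [(10,11) (16,11) (16,33/2) (10,27/2)]
4. After y ≤ 19: [(10,11) (16,11) (16,33/2) (10,27/2)]
5. Canonical ring: [(10,11) (16,11) (16,33/2) (10,27/2)]

Clipped polygon: [(10,11) (16,11) (16,33/2) (10,27/2)]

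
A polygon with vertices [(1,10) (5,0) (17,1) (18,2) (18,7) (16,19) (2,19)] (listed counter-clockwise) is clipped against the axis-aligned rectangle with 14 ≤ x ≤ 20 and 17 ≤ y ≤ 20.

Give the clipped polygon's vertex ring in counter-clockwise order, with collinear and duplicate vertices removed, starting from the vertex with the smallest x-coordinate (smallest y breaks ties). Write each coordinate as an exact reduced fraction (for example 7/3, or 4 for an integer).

1. After x ≥ 14: [(14,3/4) (17,1) (18,2) (18,7) (16,19) (14,19)]
2. After x ≤ 20: [(14,3/4) (17,1) (18,2) (18,7) (16,19) (14,19)]
3. After y ≥ 17: [(14,17) (49/3,17) (16,19) (14,19)]
4. After y ≤ 20: [(14,17) (49/3,17) (16,19) (14,19)]
5. Canonical ring: [(14,17) (49/3,17) (16,19) (14,19)]

Clipped polygon: [(14,17) (49/3,17) (16,19) (14,19)]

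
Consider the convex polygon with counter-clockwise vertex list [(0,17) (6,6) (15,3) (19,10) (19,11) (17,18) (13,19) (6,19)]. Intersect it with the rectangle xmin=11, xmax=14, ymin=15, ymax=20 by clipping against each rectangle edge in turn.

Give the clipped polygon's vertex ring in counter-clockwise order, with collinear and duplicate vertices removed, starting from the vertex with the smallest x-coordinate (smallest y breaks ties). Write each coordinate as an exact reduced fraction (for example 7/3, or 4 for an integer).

1. After x ≥ 11: [(11,13/3) (15,3) (19,10) (19,11) (17,18) (13,19) (11,19)]
2. After x ≤ 14: [(11,13/3) (14,10/3) (14,75/4) (13,19) (11,19)]
3. After y ≥ 15: [(11,15) (14,15) (14,75/4) (13,19) (11,19)]
4. After y ≤ 20: [(11,15) (14,15) (14,75/4) (13,19) (11,19)]
5. Canonical ring: [(11,15) (14,15) (14,75/4) (13,19) (11,19)]

Clipped polygon: [(11,15) (14,15) (14,75/4) (13,19) (11,19)]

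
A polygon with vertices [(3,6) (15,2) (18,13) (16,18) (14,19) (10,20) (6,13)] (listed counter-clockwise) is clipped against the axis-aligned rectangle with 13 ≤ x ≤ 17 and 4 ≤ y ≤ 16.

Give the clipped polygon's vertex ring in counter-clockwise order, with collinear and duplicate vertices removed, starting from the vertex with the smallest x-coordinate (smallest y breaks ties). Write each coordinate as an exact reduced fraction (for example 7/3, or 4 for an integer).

Clipped polygon: [(13,4) (171/11,4) (17,28/3) (17,31/2) (84/5,16) (13,16)]

1. After x ≥ 13: [(13,8/3) (15,2) (18,13) (16,18) (14,19) (13,77/4)]
2. After x ≤ 17: [(13,8/3) (15,2) (17,28/3) (17,31/2) (16,18) (14,19) (13,77/4)]
3. After y ≥ 4: [(13,4) (171/11,4) (17,28/3) (17,31/2) (16,18) (14,19) (13,77/4)]
4. After y ≤ 16: [(13,16) (13,4) (171/11,4) (17,28/3) (17,31/2) (84/5,16)]
5. Canonical ring: [(13,4) (171/11,4) (17,28/3) (17,31/2) (84/5,16) (13,16)]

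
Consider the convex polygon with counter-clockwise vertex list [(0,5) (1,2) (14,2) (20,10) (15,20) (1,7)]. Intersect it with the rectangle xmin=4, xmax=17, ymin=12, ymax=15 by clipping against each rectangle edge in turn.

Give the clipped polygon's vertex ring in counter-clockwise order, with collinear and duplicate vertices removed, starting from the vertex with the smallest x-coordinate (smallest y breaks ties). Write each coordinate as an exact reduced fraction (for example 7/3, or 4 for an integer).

1. After x ≥ 4: [(4,2) (14,2) (20,10) (15,20) (4,137/14)]
2. After x ≤ 17: [(4,2) (14,2) (17,6) (17,16) (15,20) (4,137/14)]
3. After y ≥ 12: [(17,12) (17,16) (15,20) (83/13,12)]
4. After y ≤ 15: [(17,12) (17,15) (125/13,15) (83/13,12)]
5. Canonical ring: [(83/13,12) (17,12) (17,15) (125/13,15)]

Clipped polygon: [(83/13,12) (17,12) (17,15) (125/13,15)]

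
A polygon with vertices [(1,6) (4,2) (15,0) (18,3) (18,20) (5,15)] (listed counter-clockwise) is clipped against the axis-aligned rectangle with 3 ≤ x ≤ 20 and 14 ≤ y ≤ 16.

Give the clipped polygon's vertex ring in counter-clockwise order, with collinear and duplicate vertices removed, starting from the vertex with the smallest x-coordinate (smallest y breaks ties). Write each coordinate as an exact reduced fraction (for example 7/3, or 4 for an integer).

1. After x ≥ 3: [(3,21/2) (3,10/3) (4,2) (15,0) (18,3) (18,20) (5,15)]
2. After x ≤ 20: [(3,21/2) (3,10/3) (4,2) (15,0) (18,3) (18,20) (5,15)]
3. After y ≥ 14: [(41/9,14) (18,14) (18,20) (5,15)]
4. After y ≤ 16: [(41/9,14) (18,14) (18,16) (38/5,16) (5,15)]
5. Canonical ring: [(41/9,14) (18,14) (18,16) (38/5,16) (5,15)]

Clipped polygon: [(41/9,14) (18,14) (18,16) (38/5,16) (5,15)]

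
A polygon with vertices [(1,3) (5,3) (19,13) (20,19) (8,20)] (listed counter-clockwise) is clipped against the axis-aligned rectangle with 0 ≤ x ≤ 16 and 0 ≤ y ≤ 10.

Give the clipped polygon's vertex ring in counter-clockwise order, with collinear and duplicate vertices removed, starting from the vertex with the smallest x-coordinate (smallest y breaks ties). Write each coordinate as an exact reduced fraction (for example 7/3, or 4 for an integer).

Clipped polygon: [(1,3) (5,3) (74/5,10) (66/17,10)]

1. After x ≥ 0: [(1,3) (5,3) (19,13) (20,19) (8,20)]
2. After x ≤ 16: [(1,3) (5,3) (16,76/7) (16,58/3) (8,20)]
3. After y ≥ 0: [(1,3) (5,3) (16,76/7) (16,58/3) (8,20)]
4. After y ≤ 10: [(66/17,10) (1,3) (5,3) (74/5,10)]
5. Canonical ring: [(1,3) (5,3) (74/5,10) (66/17,10)]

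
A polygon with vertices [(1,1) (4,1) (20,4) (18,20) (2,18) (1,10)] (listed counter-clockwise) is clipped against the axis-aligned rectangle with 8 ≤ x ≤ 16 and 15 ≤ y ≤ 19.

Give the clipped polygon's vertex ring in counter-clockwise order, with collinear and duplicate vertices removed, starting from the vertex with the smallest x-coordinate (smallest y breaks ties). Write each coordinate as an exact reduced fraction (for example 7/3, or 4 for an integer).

1. After x ≥ 8: [(8,7/4) (20,4) (18,20) (8,75/4)]
2. After x ≤ 16: [(8,7/4) (16,13/4) (16,79/4) (8,75/4)]
3. After y ≥ 15: [(8,15) (16,15) (16,79/4) (8,75/4)]
4. After y ≤ 19: [(8,15) (16,15) (16,19) (10,19) (8,75/4)]
5. Canonical ring: [(8,15) (16,15) (16,19) (10,19) (8,75/4)]

Clipped polygon: [(8,15) (16,15) (16,19) (10,19) (8,75/4)]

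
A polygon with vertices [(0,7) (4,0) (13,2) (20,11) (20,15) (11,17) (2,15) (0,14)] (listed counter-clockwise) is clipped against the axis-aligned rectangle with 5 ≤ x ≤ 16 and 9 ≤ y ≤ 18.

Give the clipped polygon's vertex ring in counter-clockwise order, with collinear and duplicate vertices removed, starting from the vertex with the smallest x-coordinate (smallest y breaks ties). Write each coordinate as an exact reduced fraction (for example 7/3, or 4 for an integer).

1. After x ≥ 5: [(5,2/9) (13,2) (20,11) (20,15) (11,17) (5,47/3)]
2. After x ≤ 16: [(5,2/9) (13,2) (16,41/7) (16,143/9) (11,17) (5,47/3)]
3. After y ≥ 9: [(5,9) (16,9) (16,143/9) (11,17) (5,47/3)]
4. After y ≤ 18: [(5,9) (16,9) (16,143/9) (11,17) (5,47/3)]
5. Canonical ring: [(5,9) (16,9) (16,143/9) (11,17) (5,47/3)]

Clipped polygon: [(5,9) (16,9) (16,143/9) (11,17) (5,47/3)]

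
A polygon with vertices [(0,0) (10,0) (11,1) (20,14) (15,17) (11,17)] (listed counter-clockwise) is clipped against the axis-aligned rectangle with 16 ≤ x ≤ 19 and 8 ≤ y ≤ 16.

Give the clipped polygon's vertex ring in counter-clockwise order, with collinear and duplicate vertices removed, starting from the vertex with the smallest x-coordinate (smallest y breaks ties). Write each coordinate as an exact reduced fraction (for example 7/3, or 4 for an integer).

Clipped polygon: [(16,74/9) (19,113/9) (19,73/5) (50/3,16) (16,16)]

1. After x ≥ 16: [(16,74/9) (20,14) (16,82/5)]
2. After x ≤ 19: [(16,74/9) (19,113/9) (19,73/5) (16,82/5)]
3. After y ≥ 8: [(16,74/9) (19,113/9) (19,73/5) (16,82/5)]
4. After y ≤ 16: [(16,16) (16,74/9) (19,113/9) (19,73/5) (50/3,16)]
5. Canonical ring: [(16,74/9) (19,113/9) (19,73/5) (50/3,16) (16,16)]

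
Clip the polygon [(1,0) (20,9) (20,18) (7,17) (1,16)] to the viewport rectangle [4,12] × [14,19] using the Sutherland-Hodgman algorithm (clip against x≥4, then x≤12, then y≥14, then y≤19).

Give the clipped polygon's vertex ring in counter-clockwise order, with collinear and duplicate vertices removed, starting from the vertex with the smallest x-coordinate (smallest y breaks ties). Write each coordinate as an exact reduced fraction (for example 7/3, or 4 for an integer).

1. After x ≥ 4: [(4,27/19) (20,9) (20,18) (7,17) (4,33/2)]
2. After x ≤ 12: [(4,27/19) (12,99/19) (12,226/13) (7,17) (4,33/2)]
3. After y ≥ 14: [(4,14) (12,14) (12,226/13) (7,17) (4,33/2)]
4. After y ≤ 19: [(4,14) (12,14) (12,226/13) (7,17) (4,33/2)]
5. Canonical ring: [(4,14) (12,14) (12,226/13) (7,17) (4,33/2)]

Clipped polygon: [(4,14) (12,14) (12,226/13) (7,17) (4,33/2)]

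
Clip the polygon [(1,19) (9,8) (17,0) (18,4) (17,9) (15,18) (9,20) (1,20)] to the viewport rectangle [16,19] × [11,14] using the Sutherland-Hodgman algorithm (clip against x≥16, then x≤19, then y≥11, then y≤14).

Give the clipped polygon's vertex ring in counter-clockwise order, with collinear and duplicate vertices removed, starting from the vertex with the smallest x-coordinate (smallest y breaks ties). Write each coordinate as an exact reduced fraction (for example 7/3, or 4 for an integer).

Clipped polygon: [(16,11) (149/9,11) (16,27/2)]

1. After x ≥ 16: [(16,1) (17,0) (18,4) (17,9) (16,27/2)]
2. After x ≤ 19: [(16,1) (17,0) (18,4) (17,9) (16,27/2)]
3. After y ≥ 11: [(16,11) (149/9,11) (16,27/2)]
4. After y ≤ 14: [(16,11) (149/9,11) (16,27/2)]
5. Canonical ring: [(16,11) (149/9,11) (16,27/2)]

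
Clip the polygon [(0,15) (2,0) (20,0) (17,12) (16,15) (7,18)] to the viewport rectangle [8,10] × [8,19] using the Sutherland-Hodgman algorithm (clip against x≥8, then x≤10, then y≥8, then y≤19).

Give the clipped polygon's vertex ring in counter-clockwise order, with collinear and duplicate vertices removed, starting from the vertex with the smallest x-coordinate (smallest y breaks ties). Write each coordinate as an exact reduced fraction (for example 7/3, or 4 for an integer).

1. After x ≥ 8: [(8,0) (20,0) (17,12) (16,15) (8,53/3)]
2. After x ≤ 10: [(8,0) (10,0) (10,17) (8,53/3)]
3. After y ≥ 8: [(8,8) (10,8) (10,17) (8,53/3)]
4. After y ≤ 19: [(8,8) (10,8) (10,17) (8,53/3)]
5. Canonical ring: [(8,8) (10,8) (10,17) (8,53/3)]

Clipped polygon: [(8,8) (10,8) (10,17) (8,53/3)]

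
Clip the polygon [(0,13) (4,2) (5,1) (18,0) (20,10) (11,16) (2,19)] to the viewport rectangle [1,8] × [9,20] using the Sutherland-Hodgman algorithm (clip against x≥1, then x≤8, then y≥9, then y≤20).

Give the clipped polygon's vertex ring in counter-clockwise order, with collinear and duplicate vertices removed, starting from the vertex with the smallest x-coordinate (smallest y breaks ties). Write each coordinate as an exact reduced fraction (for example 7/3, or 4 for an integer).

Clipped polygon: [(1,41/4) (16/11,9) (8,9) (8,17) (2,19) (1,16)]

1. After x ≥ 1: [(1,16) (1,41/4) (4,2) (5,1) (18,0) (20,10) (11,16) (2,19)]
2. After x ≤ 8: [(1,16) (1,41/4) (4,2) (5,1) (8,10/13) (8,17) (2,19)]
3. After y ≥ 9: [(1,16) (1,41/4) (16/11,9) (8,9) (8,17) (2,19)]
4. After y ≤ 20: [(1,16) (1,41/4) (16/11,9) (8,9) (8,17) (2,19)]
5. Canonical ring: [(1,41/4) (16/11,9) (8,9) (8,17) (2,19) (1,16)]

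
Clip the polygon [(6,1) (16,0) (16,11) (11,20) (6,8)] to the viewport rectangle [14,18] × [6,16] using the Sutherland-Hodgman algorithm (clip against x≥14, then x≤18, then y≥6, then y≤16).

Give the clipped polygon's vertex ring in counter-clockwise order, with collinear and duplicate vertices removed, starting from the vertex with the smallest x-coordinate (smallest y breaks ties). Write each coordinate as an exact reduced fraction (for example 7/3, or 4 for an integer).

Clipped polygon: [(14,6) (16,6) (16,11) (14,73/5)]

1. After x ≥ 14: [(14,1/5) (16,0) (16,11) (14,73/5)]
2. After x ≤ 18: [(14,1/5) (16,0) (16,11) (14,73/5)]
3. After y ≥ 6: [(14,6) (16,6) (16,11) (14,73/5)]
4. After y ≤ 16: [(14,6) (16,6) (16,11) (14,73/5)]
5. Canonical ring: [(14,6) (16,6) (16,11) (14,73/5)]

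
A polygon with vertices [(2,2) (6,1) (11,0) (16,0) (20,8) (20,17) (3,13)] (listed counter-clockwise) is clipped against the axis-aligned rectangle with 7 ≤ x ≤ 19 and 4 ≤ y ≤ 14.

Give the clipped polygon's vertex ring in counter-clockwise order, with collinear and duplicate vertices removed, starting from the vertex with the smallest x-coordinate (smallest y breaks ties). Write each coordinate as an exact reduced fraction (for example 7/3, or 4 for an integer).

Clipped polygon: [(7,4) (18,4) (19,6) (19,14) (29/4,14) (7,237/17)]

1. After x ≥ 7: [(7,4/5) (11,0) (16,0) (20,8) (20,17) (7,237/17)]
2. After x ≤ 19: [(7,4/5) (11,0) (16,0) (19,6) (19,285/17) (7,237/17)]
3. After y ≥ 4: [(7,4) (18,4) (19,6) (19,285/17) (7,237/17)]
4. After y ≤ 14: [(7,4) (18,4) (19,6) (19,14) (29/4,14) (7,237/17)]
5. Canonical ring: [(7,4) (18,4) (19,6) (19,14) (29/4,14) (7,237/17)]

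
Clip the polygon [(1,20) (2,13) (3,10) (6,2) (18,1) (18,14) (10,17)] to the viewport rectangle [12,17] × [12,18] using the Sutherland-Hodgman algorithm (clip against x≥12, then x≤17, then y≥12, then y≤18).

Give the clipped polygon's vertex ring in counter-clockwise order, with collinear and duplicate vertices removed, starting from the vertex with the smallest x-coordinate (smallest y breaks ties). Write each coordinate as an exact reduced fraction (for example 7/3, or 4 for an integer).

Clipped polygon: [(12,12) (17,12) (17,115/8) (12,65/4)]

1. After x ≥ 12: [(12,3/2) (18,1) (18,14) (12,65/4)]
2. After x ≤ 17: [(12,3/2) (17,13/12) (17,115/8) (12,65/4)]
3. After y ≥ 12: [(12,12) (17,12) (17,115/8) (12,65/4)]
4. After y ≤ 18: [(12,12) (17,12) (17,115/8) (12,65/4)]
5. Canonical ring: [(12,12) (17,12) (17,115/8) (12,65/4)]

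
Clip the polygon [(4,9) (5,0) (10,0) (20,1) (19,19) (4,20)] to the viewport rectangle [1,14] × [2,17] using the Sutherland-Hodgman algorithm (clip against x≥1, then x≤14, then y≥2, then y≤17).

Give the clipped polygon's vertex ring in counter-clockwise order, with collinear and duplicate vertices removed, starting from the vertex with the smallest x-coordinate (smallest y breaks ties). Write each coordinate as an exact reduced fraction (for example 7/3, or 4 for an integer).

Clipped polygon: [(4,9) (43/9,2) (14,2) (14,17) (4,17)]

1. After x ≥ 1: [(4,9) (5,0) (10,0) (20,1) (19,19) (4,20)]
2. After x ≤ 14: [(4,9) (5,0) (10,0) (14,2/5) (14,58/3) (4,20)]
3. After y ≥ 2: [(4,9) (43/9,2) (14,2) (14,58/3) (4,20)]
4. After y ≤ 17: [(4,17) (4,9) (43/9,2) (14,2) (14,17)]
5. Canonical ring: [(4,9) (43/9,2) (14,2) (14,17) (4,17)]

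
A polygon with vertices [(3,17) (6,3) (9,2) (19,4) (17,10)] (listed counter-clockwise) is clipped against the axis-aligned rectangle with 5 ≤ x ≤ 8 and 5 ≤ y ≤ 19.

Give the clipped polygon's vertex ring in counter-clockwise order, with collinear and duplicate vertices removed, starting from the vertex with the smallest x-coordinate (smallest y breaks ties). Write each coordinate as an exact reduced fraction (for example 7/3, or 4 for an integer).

1. After x ≥ 5: [(5,16) (5,23/3) (6,3) (9,2) (19,4) (17,10)]
2. After x ≤ 8: [(8,29/2) (5,16) (5,23/3) (6,3) (8,7/3)]
3. After y ≥ 5: [(8,5) (8,29/2) (5,16) (5,23/3) (39/7,5)]
4. After y ≤ 19: [(8,5) (8,29/2) (5,16) (5,23/3) (39/7,5)]
5. Canonical ring: [(5,23/3) (39/7,5) (8,5) (8,29/2) (5,16)]

Clipped polygon: [(5,23/3) (39/7,5) (8,5) (8,29/2) (5,16)]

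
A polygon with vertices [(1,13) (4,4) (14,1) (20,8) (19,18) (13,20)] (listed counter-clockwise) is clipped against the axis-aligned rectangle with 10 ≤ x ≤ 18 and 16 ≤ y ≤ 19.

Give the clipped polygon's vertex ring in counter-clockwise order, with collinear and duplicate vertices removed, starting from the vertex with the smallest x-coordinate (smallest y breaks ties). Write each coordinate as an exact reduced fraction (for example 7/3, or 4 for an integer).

Clipped polygon: [(10,16) (18,16) (18,55/3) (16,19) (79/7,19) (10,73/4)]

1. After x ≥ 10: [(10,73/4) (10,11/5) (14,1) (20,8) (19,18) (13,20)]
2. After x ≤ 18: [(10,73/4) (10,11/5) (14,1) (18,17/3) (18,55/3) (13,20)]
3. After y ≥ 16: [(10,73/4) (10,16) (18,16) (18,55/3) (13,20)]
4. After y ≤ 19: [(79/7,19) (10,73/4) (10,16) (18,16) (18,55/3) (16,19)]
5. Canonical ring: [(10,16) (18,16) (18,55/3) (16,19) (79/7,19) (10,73/4)]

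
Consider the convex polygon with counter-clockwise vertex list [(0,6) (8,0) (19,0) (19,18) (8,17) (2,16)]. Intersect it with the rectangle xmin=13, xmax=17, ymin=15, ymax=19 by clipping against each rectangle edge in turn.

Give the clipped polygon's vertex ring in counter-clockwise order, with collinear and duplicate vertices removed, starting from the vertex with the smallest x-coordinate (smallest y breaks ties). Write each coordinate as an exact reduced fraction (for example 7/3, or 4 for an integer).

Clipped polygon: [(13,15) (17,15) (17,196/11) (13,192/11)]

1. After x ≥ 13: [(13,0) (19,0) (19,18) (13,192/11)]
2. After x ≤ 17: [(13,0) (17,0) (17,196/11) (13,192/11)]
3. After y ≥ 15: [(13,15) (17,15) (17,196/11) (13,192/11)]
4. After y ≤ 19: [(13,15) (17,15) (17,196/11) (13,192/11)]
5. Canonical ring: [(13,15) (17,15) (17,196/11) (13,192/11)]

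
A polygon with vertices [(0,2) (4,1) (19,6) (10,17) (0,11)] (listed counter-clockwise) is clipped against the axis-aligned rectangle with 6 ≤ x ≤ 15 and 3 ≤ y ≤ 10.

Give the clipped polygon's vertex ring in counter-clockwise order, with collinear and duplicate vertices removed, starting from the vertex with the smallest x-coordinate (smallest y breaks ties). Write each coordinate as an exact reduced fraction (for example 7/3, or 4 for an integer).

1. After x ≥ 6: [(6,5/3) (19,6) (10,17) (6,73/5)]
2. After x ≤ 15: [(6,5/3) (15,14/3) (15,98/9) (10,17) (6,73/5)]
3. After y ≥ 3: [(6,3) (10,3) (15,14/3) (15,98/9) (10,17) (6,73/5)]
4. After y ≤ 10: [(6,10) (6,3) (10,3) (15,14/3) (15,10)]
5. Canonical ring: [(6,3) (10,3) (15,14/3) (15,10) (6,10)]

Clipped polygon: [(6,3) (10,3) (15,14/3) (15,10) (6,10)]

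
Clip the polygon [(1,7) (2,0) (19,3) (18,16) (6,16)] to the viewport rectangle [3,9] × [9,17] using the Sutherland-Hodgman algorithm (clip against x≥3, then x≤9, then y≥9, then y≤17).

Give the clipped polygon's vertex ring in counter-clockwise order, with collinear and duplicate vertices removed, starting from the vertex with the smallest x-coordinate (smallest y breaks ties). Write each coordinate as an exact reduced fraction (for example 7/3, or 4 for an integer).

Clipped polygon: [(3,9) (9,9) (9,16) (6,16) (3,53/5)]

1. After x ≥ 3: [(3,53/5) (3,3/17) (19,3) (18,16) (6,16)]
2. After x ≤ 9: [(3,53/5) (3,3/17) (9,21/17) (9,16) (6,16)]
3. After y ≥ 9: [(3,53/5) (3,9) (9,9) (9,16) (6,16)]
4. After y ≤ 17: [(3,53/5) (3,9) (9,9) (9,16) (6,16)]
5. Canonical ring: [(3,9) (9,9) (9,16) (6,16) (3,53/5)]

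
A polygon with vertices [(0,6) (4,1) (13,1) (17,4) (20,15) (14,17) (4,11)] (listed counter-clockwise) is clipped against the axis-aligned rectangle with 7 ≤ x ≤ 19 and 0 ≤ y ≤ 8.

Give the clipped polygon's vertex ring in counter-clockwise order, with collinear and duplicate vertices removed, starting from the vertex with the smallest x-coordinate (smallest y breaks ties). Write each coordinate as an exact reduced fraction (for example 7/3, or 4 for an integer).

Clipped polygon: [(7,1) (13,1) (17,4) (199/11,8) (7,8)]

1. After x ≥ 7: [(7,1) (13,1) (17,4) (20,15) (14,17) (7,64/5)]
2. After x ≤ 19: [(7,1) (13,1) (17,4) (19,34/3) (19,46/3) (14,17) (7,64/5)]
3. After y ≥ 0: [(7,1) (13,1) (17,4) (19,34/3) (19,46/3) (14,17) (7,64/5)]
4. After y ≤ 8: [(7,8) (7,1) (13,1) (17,4) (199/11,8)]
5. Canonical ring: [(7,1) (13,1) (17,4) (199/11,8) (7,8)]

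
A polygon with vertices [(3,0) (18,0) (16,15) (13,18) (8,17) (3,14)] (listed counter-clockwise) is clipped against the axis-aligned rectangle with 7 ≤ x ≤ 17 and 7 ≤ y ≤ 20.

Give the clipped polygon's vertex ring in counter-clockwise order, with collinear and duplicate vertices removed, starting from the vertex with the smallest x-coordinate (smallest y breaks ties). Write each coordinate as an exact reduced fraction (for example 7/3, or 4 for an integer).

1. After x ≥ 7: [(7,0) (18,0) (16,15) (13,18) (8,17) (7,82/5)]
2. After x ≤ 17: [(7,0) (17,0) (17,15/2) (16,15) (13,18) (8,17) (7,82/5)]
3. After y ≥ 7: [(7,7) (17,7) (17,15/2) (16,15) (13,18) (8,17) (7,82/5)]
4. After y ≤ 20: [(7,7) (17,7) (17,15/2) (16,15) (13,18) (8,17) (7,82/5)]
5. Canonical ring: [(7,7) (17,7) (17,15/2) (16,15) (13,18) (8,17) (7,82/5)]

Clipped polygon: [(7,7) (17,7) (17,15/2) (16,15) (13,18) (8,17) (7,82/5)]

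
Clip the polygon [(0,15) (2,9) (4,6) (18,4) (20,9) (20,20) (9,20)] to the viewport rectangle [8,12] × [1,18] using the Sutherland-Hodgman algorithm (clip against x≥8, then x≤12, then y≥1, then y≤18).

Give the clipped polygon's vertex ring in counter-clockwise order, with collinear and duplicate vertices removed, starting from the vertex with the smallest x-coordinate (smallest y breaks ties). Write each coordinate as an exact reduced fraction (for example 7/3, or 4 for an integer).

Clipped polygon: [(8,38/7) (12,34/7) (12,18) (8,18)]

1. After x ≥ 8: [(8,175/9) (8,38/7) (18,4) (20,9) (20,20) (9,20)]
2. After x ≤ 12: [(8,175/9) (8,38/7) (12,34/7) (12,20) (9,20)]
3. After y ≥ 1: [(8,175/9) (8,38/7) (12,34/7) (12,20) (9,20)]
4. After y ≤ 18: [(8,18) (8,38/7) (12,34/7) (12,18)]
5. Canonical ring: [(8,38/7) (12,34/7) (12,18) (8,18)]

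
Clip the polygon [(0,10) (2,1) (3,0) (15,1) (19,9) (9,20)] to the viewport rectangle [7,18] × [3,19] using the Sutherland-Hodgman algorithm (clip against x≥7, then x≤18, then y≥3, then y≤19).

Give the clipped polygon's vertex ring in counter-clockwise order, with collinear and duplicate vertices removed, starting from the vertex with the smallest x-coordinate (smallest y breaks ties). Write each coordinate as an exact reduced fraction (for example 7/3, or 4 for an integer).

1. After x ≥ 7: [(7,160/9) (7,1/3) (15,1) (19,9) (9,20)]
2. After x ≤ 18: [(7,160/9) (7,1/3) (15,1) (18,7) (18,101/10) (9,20)]
3. After y ≥ 3: [(7,160/9) (7,3) (16,3) (18,7) (18,101/10) (9,20)]
4. After y ≤ 19: [(81/10,19) (7,160/9) (7,3) (16,3) (18,7) (18,101/10) (109/11,19)]
5. Canonical ring: [(7,3) (16,3) (18,7) (18,101/10) (109/11,19) (81/10,19) (7,160/9)]

Clipped polygon: [(7,3) (16,3) (18,7) (18,101/10) (109/11,19) (81/10,19) (7,160/9)]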